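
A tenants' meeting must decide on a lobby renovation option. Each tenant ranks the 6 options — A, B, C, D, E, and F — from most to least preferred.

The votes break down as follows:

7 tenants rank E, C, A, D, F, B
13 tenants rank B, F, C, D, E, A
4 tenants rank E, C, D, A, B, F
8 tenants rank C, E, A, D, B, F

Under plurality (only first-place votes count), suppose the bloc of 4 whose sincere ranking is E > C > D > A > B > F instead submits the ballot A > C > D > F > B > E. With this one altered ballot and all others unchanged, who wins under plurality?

B

First-place totals with the altered ballot: A 4, B 13, C 8, D 0, E 7, F 0.
The winner is unchanged: still B.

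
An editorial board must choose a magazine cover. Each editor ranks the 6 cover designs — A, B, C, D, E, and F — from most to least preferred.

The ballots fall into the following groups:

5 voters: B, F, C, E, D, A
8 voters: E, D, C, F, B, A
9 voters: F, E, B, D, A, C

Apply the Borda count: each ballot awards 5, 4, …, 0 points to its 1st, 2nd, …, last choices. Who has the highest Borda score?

E

Borda scores:
  A: 5·0 + 8·0 + 9·1 = 9
  B: 5·5 + 8·1 + 9·3 = 60
  C: 5·3 + 8·3 + 9·0 = 39
  D: 5·1 + 8·4 + 9·2 = 55
  E: 5·2 + 8·5 + 9·4 = 86
  F: 5·4 + 8·2 + 9·5 = 81
E has the highest total.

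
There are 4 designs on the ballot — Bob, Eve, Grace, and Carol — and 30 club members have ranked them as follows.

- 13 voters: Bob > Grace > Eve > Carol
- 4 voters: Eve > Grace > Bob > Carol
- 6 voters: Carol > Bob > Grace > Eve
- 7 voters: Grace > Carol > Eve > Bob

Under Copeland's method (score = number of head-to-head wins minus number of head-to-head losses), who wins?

Pairwise results:
  Bob vs Eve: Bob wins 19–11.
  Bob vs Grace: Bob wins 19–11.
  Bob vs Carol: Bob wins 17–13.
  Eve vs Grace: Grace wins 26–4.
  Eve vs Carol: Eve wins 17–13.
  Grace vs Carol: Grace wins 24–6.
Copeland scores (wins − losses):
  Bob: 3 − 0 = 3
  Eve: 1 − 2 = -1
  Grace: 2 − 1 = 1
  Carol: 0 − 3 = -3
Bob has the best Copeland score.

Bob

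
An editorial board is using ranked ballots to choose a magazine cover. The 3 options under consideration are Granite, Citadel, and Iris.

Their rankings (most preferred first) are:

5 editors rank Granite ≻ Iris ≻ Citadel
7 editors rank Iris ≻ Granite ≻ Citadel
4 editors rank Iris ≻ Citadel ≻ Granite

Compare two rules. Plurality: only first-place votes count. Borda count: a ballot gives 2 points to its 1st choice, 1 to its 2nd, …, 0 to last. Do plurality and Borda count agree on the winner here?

Yes

Plurality first-place counts: Granite 5, Citadel 0, Iris 11 → Iris.
Borda totals: Granite 17, Citadel 4, Iris 27 → Iris.
The two rules agree on Iris.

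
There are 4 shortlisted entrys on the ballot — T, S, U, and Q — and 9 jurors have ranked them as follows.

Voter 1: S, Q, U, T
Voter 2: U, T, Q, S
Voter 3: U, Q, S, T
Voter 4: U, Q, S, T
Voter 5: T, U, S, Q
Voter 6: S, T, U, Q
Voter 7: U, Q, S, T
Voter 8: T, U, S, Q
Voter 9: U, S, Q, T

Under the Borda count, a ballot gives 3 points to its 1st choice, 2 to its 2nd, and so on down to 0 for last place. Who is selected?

U

Borda scores:
  T: 0 + 2 + 0 + 0 + 3 + 2 + 0 + 3 + 0 = 10
  S: 3 + 0 + 1 + 1 + 1 + 3 + 1 + 1 + 2 = 13
  U: 1 + 3 + 3 + 3 + 2 + 1 + 3 + 2 + 3 = 21
  Q: 2 + 1 + 2 + 2 + 0 + 0 + 2 + 0 + 1 = 10
U has the highest total.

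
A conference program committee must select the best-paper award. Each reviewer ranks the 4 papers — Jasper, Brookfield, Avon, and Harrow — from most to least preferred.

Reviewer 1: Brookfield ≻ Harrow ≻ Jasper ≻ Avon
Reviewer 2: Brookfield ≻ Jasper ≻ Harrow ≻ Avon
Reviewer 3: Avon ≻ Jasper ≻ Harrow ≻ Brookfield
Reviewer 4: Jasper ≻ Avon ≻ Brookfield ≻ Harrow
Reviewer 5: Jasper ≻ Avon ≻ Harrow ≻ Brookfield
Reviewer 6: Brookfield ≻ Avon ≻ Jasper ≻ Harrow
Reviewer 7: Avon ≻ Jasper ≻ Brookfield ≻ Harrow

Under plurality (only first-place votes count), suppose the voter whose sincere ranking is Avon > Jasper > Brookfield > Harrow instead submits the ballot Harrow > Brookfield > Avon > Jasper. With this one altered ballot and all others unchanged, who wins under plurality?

Brookfield

First-place totals with the altered ballot: Jasper 2, Brookfield 3, Avon 1, Harrow 1.
The winner is unchanged: still Brookfield.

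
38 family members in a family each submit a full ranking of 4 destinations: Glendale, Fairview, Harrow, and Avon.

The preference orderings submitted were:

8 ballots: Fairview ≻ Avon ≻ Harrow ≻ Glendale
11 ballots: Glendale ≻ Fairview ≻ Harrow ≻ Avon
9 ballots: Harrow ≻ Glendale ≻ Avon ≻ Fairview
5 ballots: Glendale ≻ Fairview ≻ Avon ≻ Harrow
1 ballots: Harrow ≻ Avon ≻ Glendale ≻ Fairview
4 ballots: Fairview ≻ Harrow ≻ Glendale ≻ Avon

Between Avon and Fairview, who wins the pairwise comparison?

Fairview

Ballots ranking Avon above Fairview: 9+1 = 10.
Ballots ranking Fairview above Avon: 8+11+5+4 = 28.
Fairview wins the head-to-head, 28–10.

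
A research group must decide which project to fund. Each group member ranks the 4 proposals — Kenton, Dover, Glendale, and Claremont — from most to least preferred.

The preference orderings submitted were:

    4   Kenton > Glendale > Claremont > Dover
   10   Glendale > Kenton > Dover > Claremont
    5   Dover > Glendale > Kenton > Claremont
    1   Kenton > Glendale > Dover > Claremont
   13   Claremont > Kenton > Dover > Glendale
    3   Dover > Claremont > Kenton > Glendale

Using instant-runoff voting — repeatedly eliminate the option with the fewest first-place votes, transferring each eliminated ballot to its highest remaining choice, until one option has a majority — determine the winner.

Glendale

Round 1: Claremont 13, Glendale 10, Dover 8, Kenton 5. Kenton has the fewest and is eliminated.
Round 2: Glendale 15, Claremont 13, Dover 8. Dover has the fewest and is eliminated.
Round 3: Glendale 20, Claremont 16. Glendale has a majority.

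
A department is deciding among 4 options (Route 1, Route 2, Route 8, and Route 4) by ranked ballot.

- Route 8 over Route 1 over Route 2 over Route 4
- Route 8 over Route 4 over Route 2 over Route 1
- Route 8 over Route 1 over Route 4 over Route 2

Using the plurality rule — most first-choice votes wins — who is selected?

Route 8

First-place vote totals:
  Route 1: 0
  Route 2: 0
  Route 8: 3
  Route 4: 0
Route 8 has the most first-place votes.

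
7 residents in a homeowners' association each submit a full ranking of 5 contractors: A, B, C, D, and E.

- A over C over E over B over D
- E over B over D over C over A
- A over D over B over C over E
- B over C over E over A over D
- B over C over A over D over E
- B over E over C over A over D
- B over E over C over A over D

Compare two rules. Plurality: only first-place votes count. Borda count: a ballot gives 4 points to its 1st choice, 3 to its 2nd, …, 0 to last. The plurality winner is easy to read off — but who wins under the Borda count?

B

Plurality first-place counts: A 2, B 4, C 0, D 0, E 1 → B.
Borda totals: A 13, B 22, C 15, D 6, E 14 → B.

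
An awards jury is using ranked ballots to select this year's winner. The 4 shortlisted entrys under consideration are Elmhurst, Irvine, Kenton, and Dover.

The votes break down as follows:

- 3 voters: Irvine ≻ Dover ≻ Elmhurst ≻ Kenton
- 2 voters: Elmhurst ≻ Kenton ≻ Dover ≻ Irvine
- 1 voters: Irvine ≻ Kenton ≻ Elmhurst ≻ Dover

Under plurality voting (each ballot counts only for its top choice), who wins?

First-place vote totals:
  Elmhurst: 2
  Irvine: 4
  Kenton: 0
  Dover: 0
Irvine has the most first-place votes.

Irvine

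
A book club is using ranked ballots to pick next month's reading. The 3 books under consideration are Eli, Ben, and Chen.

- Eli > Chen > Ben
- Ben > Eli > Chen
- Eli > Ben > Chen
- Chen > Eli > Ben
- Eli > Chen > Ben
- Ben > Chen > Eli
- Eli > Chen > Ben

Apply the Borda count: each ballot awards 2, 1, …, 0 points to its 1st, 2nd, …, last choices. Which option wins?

Eli

Borda scores:
  Eli: 2 + 1 + 2 + 1 + 2 + 0 + 2 = 10
  Ben: 0 + 2 + 1 + 0 + 0 + 2 + 0 = 5
  Chen: 1 + 0 + 0 + 2 + 1 + 1 + 1 = 6
Eli has the highest total.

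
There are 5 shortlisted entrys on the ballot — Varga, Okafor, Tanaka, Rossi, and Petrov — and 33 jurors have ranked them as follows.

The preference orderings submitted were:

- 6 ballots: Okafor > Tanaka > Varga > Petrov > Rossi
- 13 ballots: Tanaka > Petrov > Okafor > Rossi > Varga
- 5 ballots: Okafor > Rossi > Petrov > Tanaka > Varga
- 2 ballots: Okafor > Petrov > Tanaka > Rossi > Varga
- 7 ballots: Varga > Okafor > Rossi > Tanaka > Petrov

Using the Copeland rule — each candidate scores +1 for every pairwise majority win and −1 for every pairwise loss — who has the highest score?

Okafor

Pairwise results:
  Varga vs Okafor: Okafor wins 26–7.
  Varga vs Tanaka: Tanaka wins 26–7.
  Varga vs Rossi: Rossi wins 20–13.
  Varga vs Petrov: Petrov wins 20–13.
  Okafor vs Tanaka: Okafor wins 20–13.
  Okafor vs Rossi: Okafor wins 33–0.
  Okafor vs Petrov: Okafor wins 20–13.
  Tanaka vs Rossi: Tanaka wins 21–12.
  Tanaka vs Petrov: Tanaka wins 26–7.
  Rossi vs Petrov: Petrov wins 21–12.
Copeland scores (wins − losses):
  Varga: 0 − 4 = -4
  Okafor: 4 − 0 = 4
  Tanaka: 3 − 1 = 2
  Rossi: 1 − 3 = -2
  Petrov: 2 − 2 = 0
Okafor has the best Copeland score.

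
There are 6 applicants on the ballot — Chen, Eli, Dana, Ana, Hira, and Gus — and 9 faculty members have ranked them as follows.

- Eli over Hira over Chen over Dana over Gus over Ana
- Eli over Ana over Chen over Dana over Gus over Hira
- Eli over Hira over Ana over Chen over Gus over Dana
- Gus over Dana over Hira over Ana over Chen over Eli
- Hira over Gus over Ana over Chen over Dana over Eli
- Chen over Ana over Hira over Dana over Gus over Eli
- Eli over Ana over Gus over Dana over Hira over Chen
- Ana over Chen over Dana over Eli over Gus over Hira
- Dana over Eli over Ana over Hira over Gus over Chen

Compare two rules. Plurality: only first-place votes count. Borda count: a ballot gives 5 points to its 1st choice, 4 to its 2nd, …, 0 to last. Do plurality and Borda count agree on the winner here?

No

Plurality first-place counts: Chen 1, Eli 4, Dana 1, Ana 1, Hira 1, Gus 1 → Eli.
Borda totals: Chen 20, Eli 26, Dana 21, Ana 28, Hira 22, Gus 18 → Ana.
The two rules disagree: plurality picks Eli, Borda picks Ana.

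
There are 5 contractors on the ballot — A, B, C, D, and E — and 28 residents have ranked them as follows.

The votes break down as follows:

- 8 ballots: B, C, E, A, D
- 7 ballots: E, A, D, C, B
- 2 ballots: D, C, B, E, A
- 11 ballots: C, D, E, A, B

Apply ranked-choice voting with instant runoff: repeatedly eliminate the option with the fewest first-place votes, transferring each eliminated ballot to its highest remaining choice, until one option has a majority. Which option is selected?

Round 1: C 11, B 8, E 7, D 2, A 0. A has the fewest and is eliminated.
Round 2: C 11, B 8, E 7, D 2. D has the fewest and is eliminated.
Round 3: C 13, B 8, E 7. E has the fewest and is eliminated.
Round 4: C 20, B 8. C has a majority.

C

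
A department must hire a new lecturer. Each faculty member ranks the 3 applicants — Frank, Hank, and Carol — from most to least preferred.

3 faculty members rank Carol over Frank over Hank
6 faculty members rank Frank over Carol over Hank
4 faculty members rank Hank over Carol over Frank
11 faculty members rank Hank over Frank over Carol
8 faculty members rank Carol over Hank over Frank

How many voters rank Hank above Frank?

23

Ballots ranking Hank above Frank: 4+11+8 = 23.
Ballots ranking Frank above Hank: 3+6 = 9.
So 23 of 32 voters prefer Hank to Frank.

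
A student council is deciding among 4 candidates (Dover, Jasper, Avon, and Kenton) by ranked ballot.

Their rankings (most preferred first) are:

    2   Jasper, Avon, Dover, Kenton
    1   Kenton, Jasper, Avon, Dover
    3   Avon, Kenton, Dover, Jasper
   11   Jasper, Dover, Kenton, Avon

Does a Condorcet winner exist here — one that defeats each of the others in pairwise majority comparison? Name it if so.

Jasper

Head-to-head results (17 voters total):
Dover vs Jasper: Jasper wins 14–3.
Dover vs Avon: Dover wins 11–6.
Dover vs Kenton: Dover wins 13–4.
Jasper vs Avon: Jasper wins 14–3.
Jasper vs Kenton: Jasper wins 13–4.
Avon vs Kenton: Kenton wins 12–5.
Jasper beats each rival — Dover (14–3), Avon (14–3), Kenton (13–4) — so Jasper is the Condorcet winner.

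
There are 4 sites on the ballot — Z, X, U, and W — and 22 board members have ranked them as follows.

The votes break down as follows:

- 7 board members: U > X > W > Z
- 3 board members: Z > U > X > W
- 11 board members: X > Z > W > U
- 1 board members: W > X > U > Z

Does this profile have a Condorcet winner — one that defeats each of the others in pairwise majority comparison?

Yes

Head-to-head results (22 voters total):
Z vs X: X wins 19–3.
Z vs U: Z wins 14–8.
Z vs W: Z wins 14–8.
X vs U: X wins 12–10.
X vs W: X wins 21–1.
U vs W: W wins 12–10.
X beats each rival — Z (19–3), U (12–10), W (21–1) — so X is the Condorcet winner.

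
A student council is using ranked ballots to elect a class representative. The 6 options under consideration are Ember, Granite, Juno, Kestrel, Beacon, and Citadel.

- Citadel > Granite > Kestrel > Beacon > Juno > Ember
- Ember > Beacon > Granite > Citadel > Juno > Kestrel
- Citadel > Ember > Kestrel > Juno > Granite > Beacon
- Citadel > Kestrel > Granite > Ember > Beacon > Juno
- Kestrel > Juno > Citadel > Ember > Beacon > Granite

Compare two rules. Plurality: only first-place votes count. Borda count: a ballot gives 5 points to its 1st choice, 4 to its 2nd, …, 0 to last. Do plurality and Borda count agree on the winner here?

Yes

Plurality first-place counts: Ember 1, Granite 0, Juno 0, Kestrel 1, Beacon 0, Citadel 3 → Citadel.
Borda totals: Ember 13, Granite 11, Juno 8, Kestrel 15, Beacon 8, Citadel 20 → Citadel.
The two rules agree on Citadel.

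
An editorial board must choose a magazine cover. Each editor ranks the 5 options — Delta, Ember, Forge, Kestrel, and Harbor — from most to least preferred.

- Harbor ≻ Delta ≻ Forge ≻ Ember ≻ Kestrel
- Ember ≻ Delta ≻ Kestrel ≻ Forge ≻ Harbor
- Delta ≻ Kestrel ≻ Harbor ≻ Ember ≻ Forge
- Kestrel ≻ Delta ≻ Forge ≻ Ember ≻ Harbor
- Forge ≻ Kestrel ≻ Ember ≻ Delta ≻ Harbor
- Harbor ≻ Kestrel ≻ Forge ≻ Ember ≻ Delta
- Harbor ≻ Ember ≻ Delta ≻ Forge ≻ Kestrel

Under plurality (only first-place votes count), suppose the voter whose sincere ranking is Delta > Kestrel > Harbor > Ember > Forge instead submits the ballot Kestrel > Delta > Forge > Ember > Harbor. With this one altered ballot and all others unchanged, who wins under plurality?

Harbor

First-place totals with the altered ballot: Delta 0, Ember 1, Forge 1, Kestrel 2, Harbor 3.
The winner is unchanged: still Harbor.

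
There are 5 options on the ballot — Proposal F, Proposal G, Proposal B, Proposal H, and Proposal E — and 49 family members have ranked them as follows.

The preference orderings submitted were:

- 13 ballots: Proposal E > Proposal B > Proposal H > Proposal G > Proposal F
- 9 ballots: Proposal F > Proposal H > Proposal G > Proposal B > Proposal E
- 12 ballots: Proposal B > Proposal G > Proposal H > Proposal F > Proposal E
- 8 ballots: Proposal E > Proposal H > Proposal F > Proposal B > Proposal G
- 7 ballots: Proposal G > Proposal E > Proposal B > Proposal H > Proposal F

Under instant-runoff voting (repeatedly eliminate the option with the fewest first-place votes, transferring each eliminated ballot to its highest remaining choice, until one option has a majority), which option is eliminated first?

Proposal H

Round 1: Proposal E 21, Proposal B 12, Proposal F 9, Proposal G 7, Proposal H 0. Proposal H has the fewest and is eliminated.
Round 2: Proposal E 21, Proposal B 12, Proposal F 9, Proposal G 7. Proposal G has the fewest and is eliminated.
Round 3: Proposal E 28, Proposal B 12, Proposal F 9. Proposal E has a majority.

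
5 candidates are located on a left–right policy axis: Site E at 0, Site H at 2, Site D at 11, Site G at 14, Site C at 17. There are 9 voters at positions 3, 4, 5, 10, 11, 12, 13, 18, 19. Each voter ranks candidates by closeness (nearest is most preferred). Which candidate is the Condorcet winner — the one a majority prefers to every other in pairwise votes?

Site D

With single-peaked preferences on a line, the Condorcet winner is the candidate closest to the median voter.
The median voter (position 11) is closest to Site D at 11.
Check: Site D vs Site C — voters closer to Site D: 7 of 9.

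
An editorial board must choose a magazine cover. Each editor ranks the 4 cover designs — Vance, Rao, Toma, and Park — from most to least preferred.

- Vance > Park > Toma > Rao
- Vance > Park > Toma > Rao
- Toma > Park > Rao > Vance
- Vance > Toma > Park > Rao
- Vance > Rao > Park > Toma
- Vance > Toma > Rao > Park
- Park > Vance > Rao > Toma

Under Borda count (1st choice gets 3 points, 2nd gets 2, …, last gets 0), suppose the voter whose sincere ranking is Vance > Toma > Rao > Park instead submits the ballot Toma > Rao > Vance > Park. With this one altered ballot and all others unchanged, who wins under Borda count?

Borda totals with the altered ballot: Vance 15, Rao 6, Toma 10, Park 11.
The winner is unchanged: still Vance.

Vance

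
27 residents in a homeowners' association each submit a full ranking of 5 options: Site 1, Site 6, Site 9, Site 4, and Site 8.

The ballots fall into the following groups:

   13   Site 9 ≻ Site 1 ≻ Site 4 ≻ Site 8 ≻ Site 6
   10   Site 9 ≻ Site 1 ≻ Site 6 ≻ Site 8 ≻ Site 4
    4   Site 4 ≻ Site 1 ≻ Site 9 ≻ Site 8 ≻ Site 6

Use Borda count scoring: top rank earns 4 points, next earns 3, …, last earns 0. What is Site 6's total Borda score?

Borda scores:
  Site 1: 13·3 + 10·3 + 4·3 = 81
  Site 6: 13·0 + 10·2 + 4·0 = 20
  Site 9: 13·4 + 10·4 + 4·2 = 100
  Site 4: 13·2 + 10·0 + 4·4 = 42
  Site 8: 13·1 + 10·1 + 4·1 = 27

20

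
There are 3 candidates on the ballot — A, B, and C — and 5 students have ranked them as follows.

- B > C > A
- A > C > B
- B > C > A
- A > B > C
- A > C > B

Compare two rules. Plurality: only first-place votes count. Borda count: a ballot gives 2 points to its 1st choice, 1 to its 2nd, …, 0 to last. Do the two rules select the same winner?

Plurality first-place counts: A 3, B 2, C 0 → A.
Borda totals: A 6, B 5, C 4 → A.
The two rules agree on A.

Yes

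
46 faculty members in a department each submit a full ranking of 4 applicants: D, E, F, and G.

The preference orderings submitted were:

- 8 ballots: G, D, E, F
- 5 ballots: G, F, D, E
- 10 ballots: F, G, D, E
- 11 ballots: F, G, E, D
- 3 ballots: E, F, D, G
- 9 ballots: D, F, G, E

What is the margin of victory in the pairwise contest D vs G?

22

Ballots ranking D above G: 3+9 = 12.
Ballots ranking G above D: 8+5+10+11 = 34.
G wins 34–12, a margin of 22.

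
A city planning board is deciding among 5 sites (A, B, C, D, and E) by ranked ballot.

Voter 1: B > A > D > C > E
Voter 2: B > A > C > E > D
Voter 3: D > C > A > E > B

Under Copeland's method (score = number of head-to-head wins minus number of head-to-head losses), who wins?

B

Pairwise results:
  A vs B: B wins 2–1.
  A vs C: A wins 2–1.
  A vs D: A wins 2–1.
  A vs E: A wins 3–0.
  B vs C: B wins 2–1.
  B vs D: B wins 2–1.
  B vs E: B wins 2–1.
  C vs D: D wins 2–1.
  C vs E: C wins 3–0.
  D vs E: D wins 2–1.
Copeland scores (wins − losses):
  A: 3 − 1 = 2
  B: 4 − 0 = 4
  C: 1 − 3 = -2
  D: 2 − 2 = 0
  E: 0 − 4 = -4
B has the best Copeland score.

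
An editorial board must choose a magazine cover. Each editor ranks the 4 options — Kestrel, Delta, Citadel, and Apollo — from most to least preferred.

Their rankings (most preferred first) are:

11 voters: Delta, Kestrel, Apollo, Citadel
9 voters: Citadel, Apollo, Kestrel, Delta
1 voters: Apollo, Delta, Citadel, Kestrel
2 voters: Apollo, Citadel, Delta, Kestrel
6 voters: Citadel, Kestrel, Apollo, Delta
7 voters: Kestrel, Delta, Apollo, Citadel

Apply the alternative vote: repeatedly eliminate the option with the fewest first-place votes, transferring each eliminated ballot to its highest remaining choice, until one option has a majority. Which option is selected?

Delta

Round 1: Citadel 15, Delta 11, Kestrel 7, Apollo 3. Apollo has the fewest and is eliminated.
Round 2: Citadel 17, Delta 12, Kestrel 7. Kestrel has the fewest and is eliminated.
Round 3: Delta 19, Citadel 17. Delta has a majority.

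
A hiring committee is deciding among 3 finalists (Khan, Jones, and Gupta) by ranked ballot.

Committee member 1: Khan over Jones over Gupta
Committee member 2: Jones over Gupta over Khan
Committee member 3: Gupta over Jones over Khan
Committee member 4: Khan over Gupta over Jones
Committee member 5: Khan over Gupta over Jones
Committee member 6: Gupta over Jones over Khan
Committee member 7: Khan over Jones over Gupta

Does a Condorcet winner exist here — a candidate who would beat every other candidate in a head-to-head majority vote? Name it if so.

Head-to-head results (7 voters total):
Khan vs Jones: Khan wins 4–3.
Khan vs Gupta: Khan wins 4–3.
Jones vs Gupta: Gupta wins 4–3.
Khan beats each rival — Jones (4–3), Gupta (4–3) — so Khan is the Condorcet winner.

Khan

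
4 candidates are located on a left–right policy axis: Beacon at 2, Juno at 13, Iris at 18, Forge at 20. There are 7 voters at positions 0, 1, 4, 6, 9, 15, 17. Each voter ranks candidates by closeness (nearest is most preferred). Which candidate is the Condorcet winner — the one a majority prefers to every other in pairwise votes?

With single-peaked preferences on a line, the Condorcet winner is the candidate closest to the median voter.
The median voter (position 6) is closest to Beacon at 2.
Check: Beacon vs Iris — voters closer to Beacon: 5 of 7.

Beacon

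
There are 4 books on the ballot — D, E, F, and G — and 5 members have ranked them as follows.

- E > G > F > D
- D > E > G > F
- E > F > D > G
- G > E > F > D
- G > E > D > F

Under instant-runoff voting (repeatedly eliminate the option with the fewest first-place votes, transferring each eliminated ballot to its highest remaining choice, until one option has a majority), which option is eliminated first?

Round 1: E 2, G 2, D 1, F 0. F has the fewest and is eliminated.
Round 2: E 2, G 2, D 1. D has the fewest and is eliminated.
Round 3: E 3, G 2. E has a majority.

F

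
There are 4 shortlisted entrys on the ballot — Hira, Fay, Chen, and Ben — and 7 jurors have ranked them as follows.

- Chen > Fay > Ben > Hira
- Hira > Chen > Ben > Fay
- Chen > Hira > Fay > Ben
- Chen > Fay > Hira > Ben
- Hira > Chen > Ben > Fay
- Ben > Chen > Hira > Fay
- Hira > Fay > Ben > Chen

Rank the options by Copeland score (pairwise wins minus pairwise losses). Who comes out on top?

Chen

Pairwise results:
  Hira vs Fay: Hira wins 5–2.
  Hira vs Chen: Chen wins 4–3.
  Hira vs Ben: Hira wins 5–2.
  Fay vs Chen: Chen wins 6–1.
  Fay vs Ben: Fay wins 4–3.
  Chen vs Ben: Chen wins 5–2.
Copeland scores (wins − losses):
  Hira: 2 − 1 = 1
  Fay: 1 − 2 = -1
  Chen: 3 − 0 = 3
  Ben: 0 − 3 = -3
Chen has the best Copeland score.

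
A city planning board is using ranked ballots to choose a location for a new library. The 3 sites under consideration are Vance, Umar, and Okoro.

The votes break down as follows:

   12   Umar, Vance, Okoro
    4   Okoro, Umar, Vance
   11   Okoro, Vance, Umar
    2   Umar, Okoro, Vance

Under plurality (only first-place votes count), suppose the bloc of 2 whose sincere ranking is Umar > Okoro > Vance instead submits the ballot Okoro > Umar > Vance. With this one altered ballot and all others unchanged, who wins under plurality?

First-place totals with the altered ballot: Vance 0, Umar 12, Okoro 17.
The winner is unchanged: still Okoro.

Okoro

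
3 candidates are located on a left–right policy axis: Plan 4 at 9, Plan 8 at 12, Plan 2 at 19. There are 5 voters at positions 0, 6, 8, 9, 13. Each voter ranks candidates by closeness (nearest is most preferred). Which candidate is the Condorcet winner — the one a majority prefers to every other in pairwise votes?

Plan 4

With single-peaked preferences on a line, the Condorcet winner is the candidate closest to the median voter.
The median voter (position 8) is closest to Plan 4 at 9.
Check: Plan 4 vs Plan 2 — voters closer to Plan 4: 5 of 5.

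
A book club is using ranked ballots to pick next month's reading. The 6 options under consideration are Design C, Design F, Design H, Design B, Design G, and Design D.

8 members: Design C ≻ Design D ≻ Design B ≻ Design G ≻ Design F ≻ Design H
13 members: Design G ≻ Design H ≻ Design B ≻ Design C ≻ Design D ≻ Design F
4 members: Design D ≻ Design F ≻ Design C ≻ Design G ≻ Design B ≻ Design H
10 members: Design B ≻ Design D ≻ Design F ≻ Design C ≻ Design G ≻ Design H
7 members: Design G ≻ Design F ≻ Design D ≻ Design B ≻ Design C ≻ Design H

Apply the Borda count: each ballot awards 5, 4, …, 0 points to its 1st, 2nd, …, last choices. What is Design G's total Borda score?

134

Borda scores:
  Design C: 8·5 + 13·2 + 4·3 + 10·2 + 7·1 = 105
  Design F: 8·1 + 13·0 + 4·4 + 10·3 + 7·4 = 82
  Design H: 8·0 + 13·4 + 4·0 + 10·0 + 7·0 = 52
  Design B: 8·3 + 13·3 + 4·1 + 10·5 + 7·2 = 131
  Design G: 8·2 + 13·5 + 4·2 + 10·1 + 7·5 = 134
  Design D: 8·4 + 13·1 + 4·5 + 10·4 + 7·3 = 126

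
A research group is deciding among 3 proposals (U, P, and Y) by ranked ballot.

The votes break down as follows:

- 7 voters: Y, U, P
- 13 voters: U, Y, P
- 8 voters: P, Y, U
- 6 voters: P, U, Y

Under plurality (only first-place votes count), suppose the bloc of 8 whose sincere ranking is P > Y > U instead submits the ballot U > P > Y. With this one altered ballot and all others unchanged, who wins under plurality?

U

First-place totals with the altered ballot: U 21, P 6, Y 7.
The switch changes the winner from P to U.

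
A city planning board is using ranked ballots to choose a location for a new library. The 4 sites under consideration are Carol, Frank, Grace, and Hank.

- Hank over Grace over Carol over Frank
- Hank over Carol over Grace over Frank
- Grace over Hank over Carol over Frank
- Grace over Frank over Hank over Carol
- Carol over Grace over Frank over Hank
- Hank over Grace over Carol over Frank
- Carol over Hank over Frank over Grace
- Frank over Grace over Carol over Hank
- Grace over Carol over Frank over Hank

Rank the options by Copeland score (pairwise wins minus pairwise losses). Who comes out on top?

Grace

Pairwise results:
  Carol vs Frank: Carol wins 7–2.
  Carol vs Grace: Grace wins 6–3.
  Carol vs Hank: Hank wins 5–4.
  Frank vs Grace: Grace wins 7–2.
  Frank vs Hank: Hank wins 5–4.
  Grace vs Hank: Grace wins 5–4.
Copeland scores (wins − losses):
  Carol: 1 − 2 = -1
  Frank: 0 − 3 = -3
  Grace: 3 − 0 = 3
  Hank: 2 − 1 = 1
Grace has the best Copeland score.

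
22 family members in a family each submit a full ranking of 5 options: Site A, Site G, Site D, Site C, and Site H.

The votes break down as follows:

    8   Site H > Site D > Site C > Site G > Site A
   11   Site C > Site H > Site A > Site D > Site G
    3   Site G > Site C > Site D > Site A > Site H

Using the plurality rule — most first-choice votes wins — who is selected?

Site C

First-place vote totals:
  Site A: 0
  Site G: 3
  Site D: 0
  Site C: 11
  Site H: 8
Site C has the most first-place votes.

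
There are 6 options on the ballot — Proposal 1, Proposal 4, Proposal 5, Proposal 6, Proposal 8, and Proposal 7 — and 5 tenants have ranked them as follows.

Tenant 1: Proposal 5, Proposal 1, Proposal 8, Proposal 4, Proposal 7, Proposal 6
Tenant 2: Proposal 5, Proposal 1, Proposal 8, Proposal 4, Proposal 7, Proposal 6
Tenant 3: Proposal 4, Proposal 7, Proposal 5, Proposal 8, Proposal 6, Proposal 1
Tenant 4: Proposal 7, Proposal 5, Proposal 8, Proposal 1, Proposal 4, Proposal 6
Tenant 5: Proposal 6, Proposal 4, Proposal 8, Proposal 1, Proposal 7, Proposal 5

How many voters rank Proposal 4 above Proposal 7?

4

Ballots ranking Proposal 4 above Proposal 7: 4.
Ballots ranking Proposal 7 above Proposal 4: 1.
So 4 of 5 voters prefer Proposal 4 to Proposal 7.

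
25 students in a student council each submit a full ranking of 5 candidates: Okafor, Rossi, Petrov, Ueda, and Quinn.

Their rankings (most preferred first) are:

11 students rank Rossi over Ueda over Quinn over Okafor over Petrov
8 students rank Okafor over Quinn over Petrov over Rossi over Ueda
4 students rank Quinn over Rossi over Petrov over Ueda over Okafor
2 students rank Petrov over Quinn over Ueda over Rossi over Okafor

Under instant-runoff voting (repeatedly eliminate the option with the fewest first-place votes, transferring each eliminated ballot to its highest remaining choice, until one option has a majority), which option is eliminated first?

Round 1: Rossi 11, Okafor 8, Quinn 4, Petrov 2, Ueda 0. Ueda has the fewest and is eliminated.
Round 2: Rossi 11, Okafor 8, Quinn 4, Petrov 2. Petrov has the fewest and is eliminated.
Round 3: Rossi 11, Okafor 8, Quinn 6. Quinn has the fewest and is eliminated.
Round 4: Rossi 17, Okafor 8. Rossi has a majority.

Ueda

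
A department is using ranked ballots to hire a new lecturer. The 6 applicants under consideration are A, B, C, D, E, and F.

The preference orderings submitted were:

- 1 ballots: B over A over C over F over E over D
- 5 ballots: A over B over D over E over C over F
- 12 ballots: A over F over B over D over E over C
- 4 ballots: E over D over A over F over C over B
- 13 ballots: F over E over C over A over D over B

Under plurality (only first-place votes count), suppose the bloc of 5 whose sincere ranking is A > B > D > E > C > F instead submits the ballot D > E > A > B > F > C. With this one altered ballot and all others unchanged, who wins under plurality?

First-place totals with the altered ballot: A 12, B 1, C 0, D 5, E 4, F 13.
The switch changes the winner from A to F.

F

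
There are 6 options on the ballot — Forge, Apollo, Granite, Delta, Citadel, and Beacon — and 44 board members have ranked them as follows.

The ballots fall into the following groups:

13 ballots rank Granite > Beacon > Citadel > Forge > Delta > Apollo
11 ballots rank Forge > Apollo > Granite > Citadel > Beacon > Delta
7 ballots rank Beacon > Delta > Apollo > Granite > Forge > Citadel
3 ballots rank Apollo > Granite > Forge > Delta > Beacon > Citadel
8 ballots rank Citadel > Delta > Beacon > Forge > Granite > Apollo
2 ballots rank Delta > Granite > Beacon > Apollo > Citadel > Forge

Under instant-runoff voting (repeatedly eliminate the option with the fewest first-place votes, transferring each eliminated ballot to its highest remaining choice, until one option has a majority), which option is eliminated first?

Round 1: Granite 13, Forge 11, Citadel 8, Beacon 7, Apollo 3, Delta 2. Delta has the fewest and is eliminated.
Round 2: Granite 15, Forge 11, Citadel 8, Beacon 7, Apollo 3. Apollo has the fewest and is eliminated.
Round 3: Granite 18, Forge 11, Citadel 8, Beacon 7. Beacon has the fewest and is eliminated.
Round 4: Granite 25, Forge 11, Citadel 8. Granite has a majority.

Delta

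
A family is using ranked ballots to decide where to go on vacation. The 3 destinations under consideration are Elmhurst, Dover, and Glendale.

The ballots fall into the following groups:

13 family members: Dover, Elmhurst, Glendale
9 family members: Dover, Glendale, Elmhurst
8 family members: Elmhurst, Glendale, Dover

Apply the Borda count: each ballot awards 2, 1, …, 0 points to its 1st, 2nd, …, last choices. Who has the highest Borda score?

Dover

Borda scores:
  Elmhurst: 13·1 + 9·0 + 8·2 = 29
  Dover: 13·2 + 9·2 + 8·0 = 44
  Glendale: 13·0 + 9·1 + 8·1 = 17
Dover has the highest total.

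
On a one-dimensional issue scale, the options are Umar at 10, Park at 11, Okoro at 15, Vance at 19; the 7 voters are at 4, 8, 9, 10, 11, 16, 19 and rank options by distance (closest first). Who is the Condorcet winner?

Umar

With single-peaked preferences on a line, the Condorcet winner is the candidate closest to the median voter.
The median voter (position 10) is closest to Umar at 10.
Check: Umar vs Park — voters closer to Umar: 4 of 7.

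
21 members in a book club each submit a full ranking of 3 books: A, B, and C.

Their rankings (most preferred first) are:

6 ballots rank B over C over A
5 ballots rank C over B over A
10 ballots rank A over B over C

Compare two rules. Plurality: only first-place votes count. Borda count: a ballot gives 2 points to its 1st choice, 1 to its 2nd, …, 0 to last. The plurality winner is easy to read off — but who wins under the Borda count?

B

Plurality first-place counts: A 10, B 6, C 5 → A.
Borda totals: A 20, B 27, C 16 → B.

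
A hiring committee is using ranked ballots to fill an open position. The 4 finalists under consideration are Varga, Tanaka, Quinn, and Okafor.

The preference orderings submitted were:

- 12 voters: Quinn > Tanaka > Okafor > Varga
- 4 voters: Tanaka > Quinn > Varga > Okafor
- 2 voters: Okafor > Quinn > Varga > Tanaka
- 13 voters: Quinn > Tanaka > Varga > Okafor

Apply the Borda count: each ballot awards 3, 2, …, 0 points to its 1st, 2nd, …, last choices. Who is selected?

Quinn

Borda scores:
  Varga: 12·0 + 4·1 + 2·1 + 13·1 = 19
  Tanaka: 12·2 + 4·3 + 2·0 + 13·2 = 62
  Quinn: 12·3 + 4·2 + 2·2 + 13·3 = 87
  Okafor: 12·1 + 4·0 + 2·3 + 13·0 = 18
Quinn has the highest total.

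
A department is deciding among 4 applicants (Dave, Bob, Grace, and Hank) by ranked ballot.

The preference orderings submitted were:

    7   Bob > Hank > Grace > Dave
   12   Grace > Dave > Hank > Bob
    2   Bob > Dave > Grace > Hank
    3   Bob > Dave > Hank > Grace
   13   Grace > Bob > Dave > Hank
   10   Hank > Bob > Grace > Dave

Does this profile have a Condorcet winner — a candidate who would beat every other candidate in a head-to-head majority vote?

Yes

Head-to-head results (47 voters total):
Dave vs Bob: Bob wins 35–12.
Dave vs Grace: Grace wins 42–5.
Dave vs Hank: Dave wins 30–17.
Bob vs Grace: Grace wins 25–22.
Bob vs Hank: Bob wins 25–22.
Grace vs Hank: Grace wins 27–20.
Grace beats each rival — Dave (42–5), Bob (25–22), Hank (27–20) — so Grace is the Condorcet winner.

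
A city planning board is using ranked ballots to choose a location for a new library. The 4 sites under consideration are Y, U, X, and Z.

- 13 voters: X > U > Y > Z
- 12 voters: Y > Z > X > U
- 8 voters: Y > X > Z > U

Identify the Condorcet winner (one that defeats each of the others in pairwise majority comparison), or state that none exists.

Head-to-head results (33 voters total):
Y vs U: Y wins 20–13.
Y vs X: Y wins 20–13.
Y vs Z: Y wins 33–0.
U vs X: X wins 33–0.
U vs Z: Z wins 20–13.
X vs Z: X wins 21–12.
Y beats each rival — U (20–13), X (20–13), Z (33–0) — so Y is the Condorcet winner.

Y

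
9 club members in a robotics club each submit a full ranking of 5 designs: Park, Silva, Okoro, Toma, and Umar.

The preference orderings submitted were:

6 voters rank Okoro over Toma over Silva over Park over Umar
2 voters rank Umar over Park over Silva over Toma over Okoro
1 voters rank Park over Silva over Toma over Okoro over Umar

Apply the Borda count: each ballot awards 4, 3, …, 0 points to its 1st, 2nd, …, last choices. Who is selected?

Okoro

Borda scores:
  Park: 6·1 + 2·3 + 4 = 16
  Silva: 6·2 + 2·2 + 3 = 19
  Okoro: 6·4 + 2·0 + 1 = 25
  Toma: 6·3 + 2·1 + 2 = 22
  Umar: 6·0 + 2·4 + 0 = 8
Okoro has the highest total.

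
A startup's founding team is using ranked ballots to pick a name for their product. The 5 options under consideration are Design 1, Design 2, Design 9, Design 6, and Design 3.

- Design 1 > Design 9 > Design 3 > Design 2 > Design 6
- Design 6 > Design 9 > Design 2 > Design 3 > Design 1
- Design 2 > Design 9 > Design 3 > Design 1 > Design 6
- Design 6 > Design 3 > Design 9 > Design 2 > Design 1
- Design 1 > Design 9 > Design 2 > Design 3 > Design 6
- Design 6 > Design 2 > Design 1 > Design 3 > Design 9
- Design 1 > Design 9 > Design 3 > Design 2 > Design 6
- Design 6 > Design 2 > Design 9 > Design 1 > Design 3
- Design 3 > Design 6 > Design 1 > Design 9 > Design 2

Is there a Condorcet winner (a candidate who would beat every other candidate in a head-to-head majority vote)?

Head-to-head results (9 voters total):
Design 1 vs Design 2: Design 2 wins 5–4.
Design 1 vs Design 9: Design 1 wins 5–4.
Design 1 vs Design 6: Design 6 wins 5–4.
Design 1 vs Design 3: Design 1 wins 5–4.
Design 2 vs Design 9: Design 9 wins 6–3.
Design 2 vs Design 6: Design 6 wins 5–4.
Design 2 vs Design 3: Design 2 wins 5–4.
Design 9 vs Design 6: Design 6 wins 5–4.
Design 9 vs Design 3: Design 9 wins 6–3.
Design 6 vs Design 3: Design 3 wins 5–4.
No candidate beats all others: Design 1 beats Design 9 beats Design 2 beats Design 1, a majority cycle.

No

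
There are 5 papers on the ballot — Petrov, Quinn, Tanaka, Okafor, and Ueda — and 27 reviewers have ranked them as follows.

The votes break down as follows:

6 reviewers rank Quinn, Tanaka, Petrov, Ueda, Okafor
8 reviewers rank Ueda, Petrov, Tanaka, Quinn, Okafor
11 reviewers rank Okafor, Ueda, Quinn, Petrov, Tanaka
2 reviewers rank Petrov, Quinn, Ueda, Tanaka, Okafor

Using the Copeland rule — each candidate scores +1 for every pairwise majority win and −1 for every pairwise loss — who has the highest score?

Pairwise results:
  Petrov vs Quinn: Quinn wins 17–10.
  Petrov vs Tanaka: Petrov wins 21–6.
  Petrov vs Okafor: Petrov wins 16–11.
  Petrov vs Ueda: Ueda wins 19–8.
  Quinn vs Tanaka: Quinn wins 19–8.
  Quinn vs Okafor: Quinn wins 16–11.
  Quinn vs Ueda: Ueda wins 19–8.
  Tanaka vs Okafor: Tanaka wins 16–11.
  Tanaka vs Ueda: Ueda wins 21–6.
  Okafor vs Ueda: Ueda wins 16–11.
Copeland scores (wins − losses):
  Petrov: 2 − 2 = 0
  Quinn: 3 − 1 = 2
  Tanaka: 1 − 3 = -2
  Okafor: 0 − 4 = -4
  Ueda: 4 − 0 = 4
Ueda has the best Copeland score.

Ueda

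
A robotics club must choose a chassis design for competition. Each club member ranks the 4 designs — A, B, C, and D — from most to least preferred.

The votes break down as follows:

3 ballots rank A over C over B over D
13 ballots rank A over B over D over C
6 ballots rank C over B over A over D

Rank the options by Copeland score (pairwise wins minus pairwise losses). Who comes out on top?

Pairwise results:
  A vs B: A wins 16–6.
  A vs C: A wins 16–6.
  A vs D: A wins 22–0.
  B vs C: B wins 13–9.
  B vs D: B wins 22–0.
  C vs D: D wins 13–9.
Copeland scores (wins − losses):
  A: 3 − 0 = 3
  B: 2 − 1 = 1
  C: 0 − 3 = -3
  D: 1 − 2 = -1
A has the best Copeland score.

A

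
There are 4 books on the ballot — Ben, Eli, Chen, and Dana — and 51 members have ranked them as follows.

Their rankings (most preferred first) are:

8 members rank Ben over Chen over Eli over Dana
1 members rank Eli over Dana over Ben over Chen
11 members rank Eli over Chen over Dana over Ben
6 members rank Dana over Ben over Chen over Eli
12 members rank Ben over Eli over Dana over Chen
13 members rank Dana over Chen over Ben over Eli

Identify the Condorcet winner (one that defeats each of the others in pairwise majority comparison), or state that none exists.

Head-to-head results (51 voters total):
Ben vs Eli: Ben wins 39–12.
Ben vs Chen: Ben wins 27–24.
Ben vs Dana: Dana wins 31–20.
Eli vs Chen: Chen wins 27–24.
Eli vs Dana: Eli wins 32–19.
Chen vs Dana: Dana wins 32–19.
No candidate beats all others: Ben beats Eli beats Dana beats Ben, a majority cycle.

None — there is no Condorcet winner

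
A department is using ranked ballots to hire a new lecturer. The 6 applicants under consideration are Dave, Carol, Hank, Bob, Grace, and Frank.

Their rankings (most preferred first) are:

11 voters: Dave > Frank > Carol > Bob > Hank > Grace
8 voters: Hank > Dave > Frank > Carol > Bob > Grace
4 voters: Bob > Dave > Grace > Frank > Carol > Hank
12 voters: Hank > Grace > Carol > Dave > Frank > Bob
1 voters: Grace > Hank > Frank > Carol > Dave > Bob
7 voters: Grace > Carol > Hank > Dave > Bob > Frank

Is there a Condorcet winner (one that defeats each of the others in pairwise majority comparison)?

No

Head-to-head results (43 voters total):
Dave vs Carol: Dave wins 23–20.
Dave vs Hank: Hank wins 28–15.
Dave vs Bob: Dave wins 39–4.
Dave vs Grace: Dave wins 23–20.
Dave vs Frank: Dave wins 42–1.
Carol vs Hank: Carol wins 22–21.
Carol vs Bob: Carol wins 39–4.
Carol vs Grace: Grace wins 24–19.
Carol vs Frank: Frank wins 24–19.
Hank vs Bob: Hank wins 28–15.
Hank vs Grace: Hank wins 31–12.
Hank vs Frank: Hank wins 28–15.
Bob vs Grace: Bob wins 23–20.
Bob vs Frank: Frank wins 32–11.
Grace vs Frank: Grace wins 24–19.
No candidate beats all others: Dave beats Carol beats Hank beats Dave, a majority cycle.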